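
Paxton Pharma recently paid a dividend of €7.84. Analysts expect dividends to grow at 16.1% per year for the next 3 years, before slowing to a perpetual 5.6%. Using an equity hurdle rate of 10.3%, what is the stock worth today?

€231.51

Two-stage DDM. Project D₁…D_3 at 0.161, terminal growth 0.056, discount at r = 0.103.
D_1 = 9.1022
D_2 = 10.5677
D_3 = 12.2691
Terminal value at t=3: TV = D_4/(r−g) = 12.9562/(0.103−0.056) = 275.6632
P₀ = 9.1022/(1+0.103)^1 + 10.5677/(1+0.103)^2 + 12.2691/(1+0.103)^3 + 275.6632/(1+0.103)^3 = 231.5059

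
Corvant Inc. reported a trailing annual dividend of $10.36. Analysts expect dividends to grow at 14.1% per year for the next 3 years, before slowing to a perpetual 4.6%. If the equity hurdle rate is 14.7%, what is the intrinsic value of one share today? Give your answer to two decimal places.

Two-stage DDM. Project D₁…D_3 at 0.141, terminal growth 0.046, discount at r = 0.147.
D_1 = 11.8208
D_2 = 13.4875
D_3 = 15.3892
Terminal value at t=3: TV = D_4/(r−g) = 16.0971/(0.147−0.046) = 159.3775
P₀ = 11.8208/(1+0.147)^1 + 13.4875/(1+0.147)^2 + 15.3892/(1+0.147)^3 + 159.3775/(1+0.147)^3 = 136.3737

$136.37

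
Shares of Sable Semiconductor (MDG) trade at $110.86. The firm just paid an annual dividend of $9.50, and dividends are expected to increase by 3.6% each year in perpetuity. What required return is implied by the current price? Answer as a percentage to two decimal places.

12.48%

Rearranging the constant-growth DDM: r = D₁/P₀ + g.
D₁ = 9.50 × (1 + 0.036) = 9.8420.
r = 9.8420 / 110.86 + 0.036 = 0.08878 + 0.036 = 0.12478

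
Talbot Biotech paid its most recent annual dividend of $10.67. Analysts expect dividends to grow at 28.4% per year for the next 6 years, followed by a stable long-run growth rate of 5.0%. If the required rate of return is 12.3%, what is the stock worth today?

$447.90

Two-stage DDM. Project D₁…D_6 at 0.284, terminal growth 0.05, discount at r = 0.123.
D_1 = 13.7003
D_2 = 17.5912
D_3 = 22.5870
D_4 = 29.0018
D_5 = 37.2383
D_6 = 47.8139
Terminal value at t=6: TV = D_7/(r−g) = 50.2046/(0.123−0.05) = 687.7348
P₀ = 13.7003/(1+0.123)^1 + 17.5912/(1+0.123)^2 + 22.5870/(1+0.123)^3 + 29.0018/(1+0.123)^4 + 37.2383/(1+0.123)^5 + 47.8139/(1+0.123)^6 + 687.7348/(1+0.123)^6 = 447.8998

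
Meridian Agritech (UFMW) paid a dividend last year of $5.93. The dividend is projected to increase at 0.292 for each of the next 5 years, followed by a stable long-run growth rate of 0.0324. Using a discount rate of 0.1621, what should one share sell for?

$121.38

Two-stage DDM. Project D₁…D_5 at 0.292, terminal growth 0.0324, discount at r = 0.1621.
D_1 = 7.6616
D_2 = 9.8987
D_3 = 12.7892
D_4 = 16.5236
D_5 = 21.3485
Terminal value at t=5: TV = D_6/(r−g) = 22.0402/(0.1621−0.0324) = 169.9320
P₀ = 7.6616/(1+0.1621)^1 + 9.8987/(1+0.1621)^2 + 12.7892/(1+0.1621)^3 + 16.5236/(1+0.1621)^4 + 21.3485/(1+0.1621)^5 + 169.9320/(1+0.1621)^5 = 121.3831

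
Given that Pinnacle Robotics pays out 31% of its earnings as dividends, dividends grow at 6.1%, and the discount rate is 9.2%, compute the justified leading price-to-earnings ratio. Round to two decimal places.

10.00

Justified leading P/E = b/(r−g) = 0.31/(0.092−0.061) = 10.0000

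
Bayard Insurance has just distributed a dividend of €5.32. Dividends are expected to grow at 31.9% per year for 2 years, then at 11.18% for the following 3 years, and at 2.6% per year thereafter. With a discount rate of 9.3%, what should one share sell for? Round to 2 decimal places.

Three-stage DDM. Project D₁…D_5; terminal Gordon value at t=5 with g = 0.026; discount at r = 0.093.
D_1 = 7.0171
D_2 = 9.2555
D_3 = 10.2903
D_4 = 11.4408
D_5 = 12.7198
TV_5 = 13.0505/(0.093−0.026) = 194.7842
P₀ = Σ Dₜ/(1+r)ᵗ + TV_5/(1+r)^5 = 163.0873

€163.09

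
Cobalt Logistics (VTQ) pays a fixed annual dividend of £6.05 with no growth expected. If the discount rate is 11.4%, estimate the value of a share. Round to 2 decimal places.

£53.07

Zero-growth DDM (perpetuity): P₀ = D/r = 6.05 / 0.114 = 53.0702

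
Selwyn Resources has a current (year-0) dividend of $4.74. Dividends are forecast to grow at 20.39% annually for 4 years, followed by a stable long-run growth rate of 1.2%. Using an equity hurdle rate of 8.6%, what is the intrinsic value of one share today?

Two-stage DDM. Project D₁…D_4 at 0.2039, terminal growth 0.012, discount at r = 0.086.
D_1 = 5.7065
D_2 = 6.8700
D_3 = 8.2708
D_4 = 9.9573
Terminal value at t=4: TV = D_5/(r−g) = 10.0768/(0.086−0.012) = 136.1723
P₀ = 5.7065/(1+0.086)^1 + 6.8700/(1+0.086)^2 + 8.2708/(1+0.086)^3 + 9.9573/(1+0.086)^4 + 136.1723/(1+0.086)^4 = 122.5926

$122.59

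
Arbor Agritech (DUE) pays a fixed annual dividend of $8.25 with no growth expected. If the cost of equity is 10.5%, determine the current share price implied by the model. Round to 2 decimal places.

Zero-growth DDM (perpetuity): P₀ = D/r = 8.25 / 0.105 = 78.5714

$78.57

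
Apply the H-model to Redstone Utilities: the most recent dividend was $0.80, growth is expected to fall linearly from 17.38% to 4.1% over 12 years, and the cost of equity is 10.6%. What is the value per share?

H-model: P₀ = D₀[(1+g_L) + H(g_S−g_L)]/(r−g_L), with H = 12/2 = 6.
P₀ = 0.80 × [(1+0.041) + 6×(0.1738−0.041)] / (0.106−0.041)
   = 0.80 × 1.8378 / 0.065 = 22.6191

$22.62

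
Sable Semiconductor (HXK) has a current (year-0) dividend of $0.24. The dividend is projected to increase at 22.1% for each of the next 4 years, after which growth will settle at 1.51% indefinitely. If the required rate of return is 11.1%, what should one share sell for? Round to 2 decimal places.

Two-stage DDM. Project D₁…D_4 at 0.221, terminal growth 0.0151, discount at r = 0.111.
D_1 = 0.2930
D_2 = 0.3578
D_3 = 0.4369
D_4 = 0.5334
Terminal value at t=4: TV = D_5/(r−g) = 0.5415/(0.111−0.0151) = 5.6463
P₀ = 0.2930/(1+0.111)^1 + 0.3578/(1+0.111)^2 + 0.4369/(1+0.111)^3 + 0.5334/(1+0.111)^4 + 5.6463/(1+0.111)^4 = 4.9284

$4.93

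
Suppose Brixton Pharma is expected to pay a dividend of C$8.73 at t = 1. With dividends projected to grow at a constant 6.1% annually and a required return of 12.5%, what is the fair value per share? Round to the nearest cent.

C$136.41

Gordon growth model: P₀ = D₁/(r − g), with D₁ = 8.73 given directly.
P₀ = 8.7300 / (0.125 − 0.061) = 8.7300 / 0.064 = 136.4062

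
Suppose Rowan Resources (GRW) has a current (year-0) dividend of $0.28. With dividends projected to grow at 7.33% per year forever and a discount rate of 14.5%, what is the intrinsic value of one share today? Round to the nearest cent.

$4.19

Gordon growth model: P₀ = D₁/(r − g). D₁ = 0.28 × (1 + 0.0733) = 0.3005.
P₀ = 0.3005 / (0.145 − 0.0733) = 0.3005 / 0.0717 = 4.1914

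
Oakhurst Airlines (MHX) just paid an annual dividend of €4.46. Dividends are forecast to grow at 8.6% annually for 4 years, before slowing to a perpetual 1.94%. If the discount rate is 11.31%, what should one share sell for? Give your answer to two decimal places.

Two-stage DDM. Project D₁…D_4 at 0.086, terminal growth 0.0194, discount at r = 0.1131.
D_1 = 4.8436
D_2 = 5.2601
D_3 = 5.7125
D_4 = 6.2037
Terminal value at t=4: TV = D_5/(r−g) = 6.3241/(0.1131−0.0194) = 67.4931
P₀ = 4.8436/(1+0.1131)^1 + 5.2601/(1+0.1131)^2 + 5.7125/(1+0.1131)^3 + 6.2037/(1+0.1131)^4 + 67.4931/(1+0.1131)^4 = 60.7468

€60.75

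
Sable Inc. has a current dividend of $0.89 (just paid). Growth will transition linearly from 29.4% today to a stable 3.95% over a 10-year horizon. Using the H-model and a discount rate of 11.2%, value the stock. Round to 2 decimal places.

$28.38

H-model: P₀ = D₀[(1+g_L) + H(g_S−g_L)]/(r−g_L), with H = 10/2 = 5.
P₀ = 0.89 × [(1+0.0395) + 5×(0.294−0.0395)] / (0.112−0.0395)
   = 0.89 × 2.3120 / 0.0725 = 28.3818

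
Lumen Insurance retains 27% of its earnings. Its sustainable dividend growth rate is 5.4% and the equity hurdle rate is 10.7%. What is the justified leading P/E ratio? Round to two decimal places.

13.77

Payout ratio b = 1 − 0.27 = 0.73.
Justified leading P/E = b/(r−g) = 0.73/(0.107−0.054) = 13.7736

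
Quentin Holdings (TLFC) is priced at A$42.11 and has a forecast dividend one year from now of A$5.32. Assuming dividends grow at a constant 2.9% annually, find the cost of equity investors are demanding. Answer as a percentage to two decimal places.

15.53%

Rearranging the constant-growth DDM: r = D₁/P₀ + g.
r = 5.3200 / 42.11 + 0.029 = 0.12634 + 0.029 = 0.15534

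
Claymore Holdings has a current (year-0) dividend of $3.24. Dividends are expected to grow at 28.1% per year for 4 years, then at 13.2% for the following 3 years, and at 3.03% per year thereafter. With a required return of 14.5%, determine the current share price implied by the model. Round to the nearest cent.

Three-stage DDM. Project D₁…D_7; terminal Gordon value at t=7 with g = 0.0303; discount at r = 0.145.
D_1 = 4.1504
D_2 = 5.3167
D_3 = 6.8107
D_4 = 8.7245
D_5 = 9.8762
D_6 = 11.1798
D_7 = 12.6555
TV_7 = 13.0390/(0.145−0.0303) = 113.6792
P₀ = Σ Dₜ/(1+r)ᵗ + TV_7/(1+r)^7 = 76.2378

$76.24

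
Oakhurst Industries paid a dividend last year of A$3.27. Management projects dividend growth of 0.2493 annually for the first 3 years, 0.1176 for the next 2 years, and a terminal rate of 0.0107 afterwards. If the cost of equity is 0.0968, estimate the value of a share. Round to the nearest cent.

Three-stage DDM. Project D₁…D_5; terminal Gordon value at t=5 with g = 0.0107; discount at r = 0.0968.
D_1 = 4.0852
D_2 = 5.1037
D_3 = 6.3760
D_4 = 7.1258
D_5 = 7.9638
TV_5 = 8.0490/(0.0968−0.0107) = 93.4846
P₀ = Σ Dₜ/(1+r)ᵗ + TV_5/(1+r)^5 = 81.6395

A$81.64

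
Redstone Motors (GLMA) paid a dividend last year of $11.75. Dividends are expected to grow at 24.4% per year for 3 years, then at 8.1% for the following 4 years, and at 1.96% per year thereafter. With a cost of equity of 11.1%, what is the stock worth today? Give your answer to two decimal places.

$270.95

Three-stage DDM. Project D₁…D_7; terminal Gordon value at t=7 with g = 0.0196; discount at r = 0.111.
D_1 = 14.6170
D_2 = 18.1835
D_3 = 22.6203
D_4 = 24.4526
D_5 = 26.4332
D_6 = 28.5743
D_7 = 30.8889
TV_7 = 31.4943/(0.111−0.0196) = 344.5763
P₀ = Σ Dₜ/(1+r)ᵗ + TV_7/(1+r)^7 = 270.9538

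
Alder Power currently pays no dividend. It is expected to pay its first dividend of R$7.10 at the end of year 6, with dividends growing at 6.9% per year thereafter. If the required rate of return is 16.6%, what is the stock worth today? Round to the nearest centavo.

Deferred-dividend DDM. At t=5 the remaining stream is a growing perpetuity with first payment D_6 = 7.10.
V_5 = D_6/(r−g) = 7.10/(0.166−0.069) = 73.1959
P₀ = V_5/(1+r)^5 = 73.1959/(1+0.166)^5 = 33.9620

R$33.96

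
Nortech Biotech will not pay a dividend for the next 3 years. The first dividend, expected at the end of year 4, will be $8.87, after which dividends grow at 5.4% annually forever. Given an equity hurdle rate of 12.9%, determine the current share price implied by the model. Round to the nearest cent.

$82.18

Deferred-dividend DDM. At t=3 the remaining stream is a growing perpetuity with first payment D_4 = 8.87.
V_3 = D_4/(r−g) = 8.87/(0.129−0.054) = 118.2667
P₀ = V_3/(1+r)^3 = 118.2667/(1+0.129)^3 = 82.1827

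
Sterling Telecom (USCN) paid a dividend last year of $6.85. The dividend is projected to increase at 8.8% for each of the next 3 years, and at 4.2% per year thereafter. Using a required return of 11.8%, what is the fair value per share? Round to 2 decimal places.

Two-stage DDM. Project D₁…D_3 at 0.088, terminal growth 0.042, discount at r = 0.118.
D_1 = 7.4528
D_2 = 8.1086
D_3 = 8.8222
Terminal value at t=3: TV = D_4/(r−g) = 9.1927/(0.118−0.042) = 120.9571
P₀ = 7.4528/(1+0.118)^1 + 8.1086/(1+0.118)^2 + 8.8222/(1+0.118)^3 + 120.9571/(1+0.118)^3 = 106.0245

$106.02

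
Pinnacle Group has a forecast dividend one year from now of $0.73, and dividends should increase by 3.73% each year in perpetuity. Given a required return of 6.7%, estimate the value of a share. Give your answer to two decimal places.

$24.58

Gordon growth model: P₀ = D₁/(r − g), with D₁ = 0.73 given directly.
P₀ = 0.7300 / (0.067 − 0.0373) = 0.7300 / 0.0297 = 24.5791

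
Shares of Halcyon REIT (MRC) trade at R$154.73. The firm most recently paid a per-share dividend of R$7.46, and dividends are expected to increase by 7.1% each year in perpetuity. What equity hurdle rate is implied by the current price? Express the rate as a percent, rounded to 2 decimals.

Rearranging the constant-growth DDM: r = D₁/P₀ + g.
D₁ = 7.46 × (1 + 0.071) = 7.9897.
r = 7.9897 / 154.73 + 0.071 = 0.05164 + 0.071 = 0.12264

12.26%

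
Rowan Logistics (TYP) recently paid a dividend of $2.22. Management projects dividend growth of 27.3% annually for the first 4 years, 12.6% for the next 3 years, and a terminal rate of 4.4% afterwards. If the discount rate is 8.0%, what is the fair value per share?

$168.44

Three-stage DDM. Project D₁…D_7; terminal Gordon value at t=7 with g = 0.044; discount at r = 0.08.
D_1 = 2.8261
D_2 = 3.5976
D_3 = 4.5797
D_4 = 5.8300
D_5 = 6.5646
D_6 = 7.3917
D_7 = 8.3230
TV_7 = 8.6892/(0.08−0.044) = 241.3680
P₀ = Σ Dₜ/(1+r)ᵗ + TV_7/(1+r)^7 = 168.4399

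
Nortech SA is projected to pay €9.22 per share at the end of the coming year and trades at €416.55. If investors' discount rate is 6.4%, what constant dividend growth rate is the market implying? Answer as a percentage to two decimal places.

4.19%

From P₀ = D₁/(r − g), the implied growth is g = r − D₁/P₀.
g = 0.064 − 9.22/416.55 = 0.064 − 0.02213 = 0.04187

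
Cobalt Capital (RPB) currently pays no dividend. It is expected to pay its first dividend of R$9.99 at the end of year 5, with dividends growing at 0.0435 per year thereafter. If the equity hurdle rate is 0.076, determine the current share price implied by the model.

Deferred-dividend DDM. At t=4 the remaining stream is a growing perpetuity with first payment D_5 = 9.99.
V_4 = D_5/(r−g) = 9.99/(0.076−0.0435) = 307.3846
P₀ = V_4/(1+r)^4 = 307.3846/(1+0.076)^4 = 229.3153

R$229.32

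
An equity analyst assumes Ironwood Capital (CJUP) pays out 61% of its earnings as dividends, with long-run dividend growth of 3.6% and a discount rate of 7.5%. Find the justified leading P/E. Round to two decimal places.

Justified leading P/E = b/(r−g) = 0.61/(0.075−0.036) = 15.6410

15.64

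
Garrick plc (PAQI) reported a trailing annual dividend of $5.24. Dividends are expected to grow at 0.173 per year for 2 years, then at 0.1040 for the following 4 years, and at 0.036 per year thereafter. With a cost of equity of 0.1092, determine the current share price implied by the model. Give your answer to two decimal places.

$115.96

Three-stage DDM. Project D₁…D_6; terminal Gordon value at t=6 with g = 0.036; discount at r = 0.1092.
D_1 = 6.1465
D_2 = 7.2099
D_3 = 7.9597
D_4 = 8.7875
D_5 = 9.7014
D_6 = 10.7103
TV_6 = 11.0959/(0.1092−0.036) = 151.5836
P₀ = Σ Dₜ/(1+r)ᵗ + TV_6/(1+r)^6 = 115.9628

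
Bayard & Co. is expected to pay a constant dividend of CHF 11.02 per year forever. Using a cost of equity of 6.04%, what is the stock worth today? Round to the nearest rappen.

CHF 182.45

Zero-growth DDM (perpetuity): P₀ = D/r = 11.02 / 0.0604 = 182.4503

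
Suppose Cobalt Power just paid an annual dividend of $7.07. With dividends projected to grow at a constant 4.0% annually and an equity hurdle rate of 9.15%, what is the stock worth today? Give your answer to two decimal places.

$142.77

Gordon growth model: P₀ = D₁/(r − g). D₁ = 7.07 × (1 + 0.04) = 7.3528.
P₀ = 7.3528 / (0.0915 − 0.04) = 7.3528 / 0.0515 = 142.7728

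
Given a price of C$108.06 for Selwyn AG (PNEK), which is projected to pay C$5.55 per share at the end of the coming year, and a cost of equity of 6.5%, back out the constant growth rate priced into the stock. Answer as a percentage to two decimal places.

From P₀ = D₁/(r − g), the implied growth is g = r − D₁/P₀.
g = 0.065 − 5.55/108.06 = 0.065 − 0.05136 = 0.01364

1.36%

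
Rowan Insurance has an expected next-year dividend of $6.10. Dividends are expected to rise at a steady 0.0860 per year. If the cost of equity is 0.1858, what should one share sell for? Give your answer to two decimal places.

Gordon growth model: P₀ = D₁/(r − g), with D₁ = 6.10 given directly.
P₀ = 6.1000 / (0.1858 − 0.086) = 6.1000 / 0.0998 = 61.1222

$61.12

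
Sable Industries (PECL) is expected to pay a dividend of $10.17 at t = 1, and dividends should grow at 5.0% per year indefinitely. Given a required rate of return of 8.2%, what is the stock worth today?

Gordon growth model: P₀ = D₁/(r − g), with D₁ = 10.17 given directly.
P₀ = 10.1700 / (0.082 − 0.05) = 10.1700 / 0.032 = 317.8125

$317.81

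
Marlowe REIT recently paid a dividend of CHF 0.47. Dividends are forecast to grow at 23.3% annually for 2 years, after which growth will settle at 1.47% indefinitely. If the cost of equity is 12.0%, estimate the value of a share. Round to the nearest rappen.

Two-stage DDM. Project D₁…D_2 at 0.233, terminal growth 0.0147, discount at r = 0.12.
D_1 = 0.5795
D_2 = 0.7145
Terminal value at t=2: TV = D_3/(r−g) = 0.7250/(0.12−0.0147) = 6.8855
P₀ = 0.5795/(1+0.12)^1 + 0.7145/(1+0.12)^2 + 6.8855/(1+0.12)^2 = 6.5761

CHF 6.58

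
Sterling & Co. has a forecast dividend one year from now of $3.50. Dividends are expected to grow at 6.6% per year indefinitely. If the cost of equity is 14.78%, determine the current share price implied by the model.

$42.79

Gordon growth model: P₀ = D₁/(r − g), with D₁ = 3.50 given directly.
P₀ = 3.5000 / (0.1478 − 0.066) = 3.5000 / 0.0818 = 42.7873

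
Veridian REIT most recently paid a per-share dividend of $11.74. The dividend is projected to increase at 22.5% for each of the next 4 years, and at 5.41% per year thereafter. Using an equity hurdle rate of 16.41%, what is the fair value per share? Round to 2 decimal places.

$191.39

Two-stage DDM. Project D₁…D_4 at 0.225, terminal growth 0.0541, discount at r = 0.1641.
D_1 = 14.3815
D_2 = 17.6173
D_3 = 21.5812
D_4 = 26.4370
Terminal value at t=4: TV = D_5/(r−g) = 27.8673/(0.1641−0.0541) = 253.3387
P₀ = 14.3815/(1+0.1641)^1 + 17.6173/(1+0.1641)^2 + 21.5812/(1+0.1641)^3 + 26.4370/(1+0.1641)^4 + 253.3387/(1+0.1641)^4 = 191.3875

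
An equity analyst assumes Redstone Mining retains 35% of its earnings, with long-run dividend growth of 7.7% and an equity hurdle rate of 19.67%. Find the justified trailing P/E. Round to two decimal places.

5.85

Payout ratio b = 1 − 0.35 = 0.65.
Justified trailing P/E = b(1+g)/(r−g) = 0.65×(1+0.077)/(0.1967−0.077) = 5.8484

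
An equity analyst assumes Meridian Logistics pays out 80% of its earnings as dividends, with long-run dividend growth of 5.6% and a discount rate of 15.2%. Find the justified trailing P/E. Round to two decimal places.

Justified trailing P/E = b(1+g)/(r−g) = 0.80×(1+0.056)/(0.152−0.056) = 8.8000

8.80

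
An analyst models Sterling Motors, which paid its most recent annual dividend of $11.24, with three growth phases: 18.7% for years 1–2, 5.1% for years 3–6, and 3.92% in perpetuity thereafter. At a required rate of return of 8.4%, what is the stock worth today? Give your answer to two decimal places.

Three-stage DDM. Project D₁…D_6; terminal Gordon value at t=6 with g = 0.0392; discount at r = 0.084.
D_1 = 13.3419
D_2 = 15.8368
D_3 = 16.6445
D_4 = 17.4934
D_5 = 18.3855
D_6 = 19.3232
TV_6 = 20.0806/(0.084−0.0392) = 448.2288
P₀ = Σ Dₜ/(1+r)ᵗ + TV_6/(1+r)^6 = 351.9794

$351.98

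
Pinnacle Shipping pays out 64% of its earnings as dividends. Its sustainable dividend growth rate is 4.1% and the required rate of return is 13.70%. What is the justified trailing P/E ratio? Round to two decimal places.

6.94

Justified trailing P/E = b(1+g)/(r−g) = 0.64×(1+0.041)/(0.137−0.041) = 6.9400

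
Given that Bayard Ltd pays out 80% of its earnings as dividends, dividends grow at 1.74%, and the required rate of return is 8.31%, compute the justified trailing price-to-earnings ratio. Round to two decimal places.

Justified trailing P/E = b(1+g)/(r−g) = 0.80×(1+0.0174)/(0.0831−0.0174) = 12.3884

12.39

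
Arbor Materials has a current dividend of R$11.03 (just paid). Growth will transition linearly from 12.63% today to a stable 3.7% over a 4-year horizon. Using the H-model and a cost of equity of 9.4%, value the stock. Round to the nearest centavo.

R$235.23

H-model: P₀ = D₀[(1+g_L) + H(g_S−g_L)]/(r−g_L), with H = 4/2 = 2.
P₀ = 11.03 × [(1+0.037) + 2×(0.1263−0.037)] / (0.094−0.037)
   = 11.03 × 1.2156 / 0.057 = 235.2293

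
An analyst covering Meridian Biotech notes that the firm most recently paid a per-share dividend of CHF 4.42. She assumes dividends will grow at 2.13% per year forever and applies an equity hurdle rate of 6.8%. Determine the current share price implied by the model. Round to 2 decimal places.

Gordon growth model: P₀ = D₁/(r − g). D₁ = 4.42 × (1 + 0.0213) = 4.5141.
P₀ = 4.5141 / (0.068 − 0.0213) = 4.5141 / 0.0467 = 96.6627

CHF 96.66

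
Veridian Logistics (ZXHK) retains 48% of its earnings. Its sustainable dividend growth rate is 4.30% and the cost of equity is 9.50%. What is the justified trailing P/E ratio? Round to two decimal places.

Payout ratio b = 1 − 0.48 = 0.52.
Justified trailing P/E = b(1+g)/(r−g) = 0.52×(1+0.043)/(0.095−0.043) = 10.4300

10.43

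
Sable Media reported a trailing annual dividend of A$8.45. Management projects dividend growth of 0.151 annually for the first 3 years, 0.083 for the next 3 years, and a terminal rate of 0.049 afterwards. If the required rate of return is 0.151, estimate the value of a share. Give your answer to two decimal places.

Three-stage DDM. Project D₁…D_6; terminal Gordon value at t=6 with g = 0.049; discount at r = 0.151.
D_1 = 9.7259
D_2 = 11.1946
D_3 = 12.8849
D_4 = 13.9544
D_5 = 15.1126
D_6 = 16.3670
TV_6 = 17.1689/(0.151−0.049) = 168.3230
P₀ = Σ Dₜ/(1+r)ᵗ + TV_6/(1+r)^6 = 120.2131

A$120.21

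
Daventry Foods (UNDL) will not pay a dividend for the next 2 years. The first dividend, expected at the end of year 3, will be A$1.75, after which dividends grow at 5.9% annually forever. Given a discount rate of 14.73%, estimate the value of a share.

A$15.06

Deferred-dividend DDM. At t=2 the remaining stream is a growing perpetuity with first payment D_3 = 1.75.
V_2 = D_3/(r−g) = 1.75/(0.1473−0.059) = 19.8188
P₀ = V_2/(1+r)^2 = 19.8188/(1+0.1473)^2 = 15.0565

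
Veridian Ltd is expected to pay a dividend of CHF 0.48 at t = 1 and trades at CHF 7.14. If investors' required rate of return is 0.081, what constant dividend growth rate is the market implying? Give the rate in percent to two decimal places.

1.38%

From P₀ = D₁/(r − g), the implied growth is g = r − D₁/P₀.
g = 0.081 − 0.48/7.14 = 0.081 − 0.06723 = 0.01377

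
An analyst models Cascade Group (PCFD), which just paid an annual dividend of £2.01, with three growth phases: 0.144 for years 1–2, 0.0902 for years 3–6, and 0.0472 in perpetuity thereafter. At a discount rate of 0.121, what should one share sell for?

Three-stage DDM. Project D₁…D_6; terminal Gordon value at t=6 with g = 0.0472; discount at r = 0.121.
D_1 = 2.2994
D_2 = 2.6306
D_3 = 2.8678
D_4 = 3.1265
D_5 = 3.4085
D_6 = 3.7160
TV_6 = 3.8914/(0.121−0.0472) = 52.7286
P₀ = Σ Dₜ/(1+r)ᵗ + TV_6/(1+r)^6 = 38.5296

£38.53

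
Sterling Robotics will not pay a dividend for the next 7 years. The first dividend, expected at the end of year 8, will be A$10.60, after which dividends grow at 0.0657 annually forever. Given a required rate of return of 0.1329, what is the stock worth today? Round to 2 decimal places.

Deferred-dividend DDM. At t=7 the remaining stream is a growing perpetuity with first payment D_8 = 10.60.
V_7 = D_8/(r−g) = 10.60/(0.1329−0.0657) = 157.7381
P₀ = V_7/(1+r)^7 = 157.7381/(1+0.1329)^7 = 65.8560

A$65.86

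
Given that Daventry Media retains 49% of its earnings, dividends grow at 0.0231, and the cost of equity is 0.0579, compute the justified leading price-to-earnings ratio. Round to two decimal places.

Payout ratio b = 1 − 0.49 = 0.51.
Justified leading P/E = b/(r−g) = 0.51/(0.0579−0.0231) = 14.6552

14.66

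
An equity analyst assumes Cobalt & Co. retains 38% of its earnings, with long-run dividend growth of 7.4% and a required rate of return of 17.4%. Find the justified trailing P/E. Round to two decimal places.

6.66

Payout ratio b = 1 − 0.38 = 0.62.
Justified trailing P/E = b(1+g)/(r−g) = 0.62×(1+0.074)/(0.174−0.074) = 6.6588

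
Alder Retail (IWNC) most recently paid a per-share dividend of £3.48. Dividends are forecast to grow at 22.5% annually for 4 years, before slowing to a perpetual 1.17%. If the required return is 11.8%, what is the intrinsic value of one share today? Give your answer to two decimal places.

Two-stage DDM. Project D₁…D_4 at 0.225, terminal growth 0.0117, discount at r = 0.118.
D_1 = 4.2630
D_2 = 5.2222
D_3 = 6.3972
D_4 = 7.8365
Terminal value at t=4: TV = D_5/(r−g) = 7.9282/(0.118−0.0117) = 74.5834
P₀ = 4.2630/(1+0.118)^1 + 5.2222/(1+0.118)^2 + 6.3972/(1+0.118)^3 + 7.8365/(1+0.118)^4 + 74.5834/(1+0.118)^4 = 65.3241

£65.32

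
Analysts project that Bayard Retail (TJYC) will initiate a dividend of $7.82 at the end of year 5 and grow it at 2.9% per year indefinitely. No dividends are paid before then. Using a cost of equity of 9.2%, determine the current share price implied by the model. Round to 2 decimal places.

$87.29

Deferred-dividend DDM. At t=4 the remaining stream is a growing perpetuity with first payment D_5 = 7.82.
V_4 = D_5/(r−g) = 7.82/(0.092−0.029) = 124.1270
P₀ = V_4/(1+r)^4 = 124.1270/(1+0.092)^4 = 87.2922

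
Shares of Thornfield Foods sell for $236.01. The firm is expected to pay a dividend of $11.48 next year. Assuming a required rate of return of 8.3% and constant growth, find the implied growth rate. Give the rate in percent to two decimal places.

From P₀ = D₁/(r − g), the implied growth is g = r − D₁/P₀.
g = 0.083 − 11.48/236.01 = 0.083 − 0.04864 = 0.03436

3.44%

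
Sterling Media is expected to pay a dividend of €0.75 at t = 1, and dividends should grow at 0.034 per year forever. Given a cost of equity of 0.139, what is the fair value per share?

Gordon growth model: P₀ = D₁/(r − g), with D₁ = 0.75 given directly.
P₀ = 0.7500 / (0.139 − 0.034) = 0.7500 / 0.105 = 7.1429

€7.14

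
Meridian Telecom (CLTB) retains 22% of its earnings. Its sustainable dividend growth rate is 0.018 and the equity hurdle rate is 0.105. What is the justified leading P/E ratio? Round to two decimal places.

8.97

Payout ratio b = 1 − 0.22 = 0.78.
Justified leading P/E = b/(r−g) = 0.78/(0.105−0.018) = 8.9655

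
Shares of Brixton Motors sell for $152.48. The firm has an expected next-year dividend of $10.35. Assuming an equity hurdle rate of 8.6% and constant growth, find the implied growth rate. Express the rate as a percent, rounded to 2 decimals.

From P₀ = D₁/(r − g), the implied growth is g = r − D₁/P₀.
g = 0.086 − 10.35/152.48 = 0.086 − 0.06788 = 0.01812

1.81%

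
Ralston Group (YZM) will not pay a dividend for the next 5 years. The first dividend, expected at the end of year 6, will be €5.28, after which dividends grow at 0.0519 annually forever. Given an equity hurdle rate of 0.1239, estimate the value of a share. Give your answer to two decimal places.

€40.89

Deferred-dividend DDM. At t=5 the remaining stream is a growing perpetuity with first payment D_6 = 5.28.
V_5 = D_6/(r−g) = 5.28/(0.1239−0.0519) = 73.3333
P₀ = V_5/(1+r)^5 = 73.3333/(1+0.1239)^5 = 40.8943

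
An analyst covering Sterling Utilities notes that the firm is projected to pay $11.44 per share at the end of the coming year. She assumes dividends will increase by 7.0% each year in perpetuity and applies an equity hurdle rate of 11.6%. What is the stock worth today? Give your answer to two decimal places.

$248.70

Gordon growth model: P₀ = D₁/(r − g), with D₁ = 11.44 given directly.
P₀ = 11.4400 / (0.116 − 0.07) = 11.4400 / 0.046 = 248.6957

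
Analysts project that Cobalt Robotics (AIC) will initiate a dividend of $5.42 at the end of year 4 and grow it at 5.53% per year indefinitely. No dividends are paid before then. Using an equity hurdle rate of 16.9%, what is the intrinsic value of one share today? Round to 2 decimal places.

Deferred-dividend DDM. At t=3 the remaining stream is a growing perpetuity with first payment D_4 = 5.42.
V_3 = D_4/(r−g) = 5.42/(0.169−0.0553) = 47.6693
P₀ = V_3/(1+r)^3 = 47.6693/(1+0.169)^3 = 29.8398

$29.84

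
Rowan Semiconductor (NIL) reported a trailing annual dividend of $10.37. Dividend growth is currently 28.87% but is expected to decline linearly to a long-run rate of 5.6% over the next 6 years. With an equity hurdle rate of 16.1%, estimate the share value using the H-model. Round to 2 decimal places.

H-model: P₀ = D₀[(1+g_L) + H(g_S−g_L)]/(r−g_L), with H = 6/2 = 3.
P₀ = 10.37 × [(1+0.056) + 3×(0.2887−0.056)] / (0.161−0.056)
   = 10.37 × 1.7541 / 0.105 = 173.2383

$173.24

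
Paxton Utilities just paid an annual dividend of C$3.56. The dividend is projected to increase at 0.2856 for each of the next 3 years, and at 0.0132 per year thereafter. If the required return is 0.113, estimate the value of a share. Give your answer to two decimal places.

C$70.05

Two-stage DDM. Project D₁…D_3 at 0.2856, terminal growth 0.0132, discount at r = 0.113.
D_1 = 4.5767
D_2 = 5.8839
D_3 = 7.5643
Terminal value at t=3: TV = D_4/(r−g) = 7.6641/(0.113−0.0132) = 76.7949
P₀ = 4.5767/(1+0.113)^1 + 5.8839/(1+0.113)^2 + 7.5643/(1+0.113)^3 + 76.7949/(1+0.113)^3 = 70.0471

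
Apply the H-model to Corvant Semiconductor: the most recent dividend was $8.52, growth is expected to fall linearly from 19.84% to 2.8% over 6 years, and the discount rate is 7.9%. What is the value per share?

$257.14

H-model: P₀ = D₀[(1+g_L) + H(g_S−g_L)]/(r−g_L), with H = 6/2 = 3.
P₀ = 8.52 × [(1+0.028) + 3×(0.1984−0.028)] / (0.079−0.028)
   = 8.52 × 1.5392 / 0.051 = 257.1369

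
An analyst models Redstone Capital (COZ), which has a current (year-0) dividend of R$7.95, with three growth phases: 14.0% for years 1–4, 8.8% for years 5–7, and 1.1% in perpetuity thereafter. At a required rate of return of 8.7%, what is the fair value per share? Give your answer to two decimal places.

Three-stage DDM. Project D₁…D_7; terminal Gordon value at t=7 with g = 0.011; discount at r = 0.087.
D_1 = 9.0630
D_2 = 10.3318
D_3 = 11.7783
D_4 = 13.4272
D_5 = 14.6088
D_6 = 15.8944
D_7 = 17.2931
TV_7 = 17.4833/(0.087−0.011) = 230.0439
P₀ = Σ Dₜ/(1+r)ᵗ + TV_7/(1+r)^7 = 193.0692

R$193.07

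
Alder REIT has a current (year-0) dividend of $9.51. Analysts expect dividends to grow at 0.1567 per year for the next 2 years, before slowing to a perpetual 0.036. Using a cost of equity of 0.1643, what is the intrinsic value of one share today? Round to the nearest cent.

$94.63

Two-stage DDM. Project D₁…D_2 at 0.1567, terminal growth 0.036, discount at r = 0.1643.
D_1 = 11.0002
D_2 = 12.7240
Terminal value at t=2: TV = D_3/(r−g) = 13.1820/(0.1643−0.036) = 102.7437
P₀ = 11.0002/(1+0.1643)^1 + 12.7240/(1+0.1643)^2 + 102.7437/(1+0.1643)^2 = 94.6265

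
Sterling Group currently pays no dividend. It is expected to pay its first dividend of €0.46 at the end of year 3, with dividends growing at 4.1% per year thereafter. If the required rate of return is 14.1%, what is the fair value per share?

€3.53

Deferred-dividend DDM. At t=2 the remaining stream is a growing perpetuity with first payment D_3 = 0.46.
V_2 = D_3/(r−g) = 0.46/(0.141−0.041) = 4.6000
P₀ = V_2/(1+r)^2 = 4.6000/(1+0.141)^2 = 3.5333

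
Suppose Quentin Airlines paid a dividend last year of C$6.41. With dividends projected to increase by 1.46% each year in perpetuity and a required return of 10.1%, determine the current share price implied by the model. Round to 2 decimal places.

Gordon growth model: P₀ = D₁/(r − g). D₁ = 6.41 × (1 + 0.0146) = 6.5036.
P₀ = 6.5036 / (0.101 − 0.0146) = 6.5036 / 0.0864 = 75.2730

C$75.27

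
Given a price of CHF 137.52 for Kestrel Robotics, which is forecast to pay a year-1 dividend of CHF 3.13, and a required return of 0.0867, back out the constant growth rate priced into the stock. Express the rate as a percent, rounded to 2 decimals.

6.39%

From P₀ = D₁/(r − g), the implied growth is g = r − D₁/P₀.
g = 0.0867 − 3.13/137.52 = 0.0867 − 0.02276 = 0.06394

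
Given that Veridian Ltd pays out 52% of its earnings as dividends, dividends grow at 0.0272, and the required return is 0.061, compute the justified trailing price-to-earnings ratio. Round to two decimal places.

Justified trailing P/E = b(1+g)/(r−g) = 0.52×(1+0.0272)/(0.061−0.0272) = 15.8031

15.80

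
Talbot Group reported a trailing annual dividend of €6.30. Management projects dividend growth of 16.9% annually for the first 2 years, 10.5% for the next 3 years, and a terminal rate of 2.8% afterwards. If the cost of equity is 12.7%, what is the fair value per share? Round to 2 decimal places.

€99.21

Three-stage DDM. Project D₁…D_5; terminal Gordon value at t=5 with g = 0.028; discount at r = 0.127.
D_1 = 7.3647
D_2 = 8.6093
D_3 = 9.5133
D_4 = 10.5122
D_5 = 11.6160
TV_5 = 11.9412/(0.127−0.028) = 120.6186
P₀ = Σ Dₜ/(1+r)ᵗ + TV_5/(1+r)^5 = 99.2074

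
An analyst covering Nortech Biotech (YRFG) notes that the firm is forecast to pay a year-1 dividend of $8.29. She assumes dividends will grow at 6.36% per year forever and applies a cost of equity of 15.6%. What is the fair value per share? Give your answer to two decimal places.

$89.72

Gordon growth model: P₀ = D₁/(r − g), with D₁ = 8.29 given directly.
P₀ = 8.2900 / (0.156 − 0.0636) = 8.2900 / 0.0924 = 89.7186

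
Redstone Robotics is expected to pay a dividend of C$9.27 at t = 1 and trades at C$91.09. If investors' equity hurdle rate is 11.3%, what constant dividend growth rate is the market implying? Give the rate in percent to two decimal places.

1.12%

From P₀ = D₁/(r − g), the implied growth is g = r − D₁/P₀.
g = 0.113 − 9.27/91.09 = 0.113 − 0.10177 = 0.01123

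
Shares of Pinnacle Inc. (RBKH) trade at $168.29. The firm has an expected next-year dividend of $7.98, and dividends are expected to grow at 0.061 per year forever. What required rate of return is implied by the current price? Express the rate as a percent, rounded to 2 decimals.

Rearranging the constant-growth DDM: r = D₁/P₀ + g.
r = 7.9800 / 168.29 + 0.061 = 0.04742 + 0.061 = 0.10842

10.84%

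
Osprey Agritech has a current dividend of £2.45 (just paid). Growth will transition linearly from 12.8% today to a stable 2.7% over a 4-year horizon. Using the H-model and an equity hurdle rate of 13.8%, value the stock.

£27.13

H-model: P₀ = D₀[(1+g_L) + H(g_S−g_L)]/(r−g_L), with H = 4/2 = 2.
P₀ = 2.45 × [(1+0.027) + 2×(0.128−0.027)] / (0.138−0.027)
   = 2.45 × 1.2290 / 0.111 = 27.1266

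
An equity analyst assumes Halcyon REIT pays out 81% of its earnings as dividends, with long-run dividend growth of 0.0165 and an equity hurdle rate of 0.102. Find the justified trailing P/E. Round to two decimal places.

Justified trailing P/E = b(1+g)/(r−g) = 0.81×(1+0.0165)/(0.102−0.0165) = 9.6300

9.63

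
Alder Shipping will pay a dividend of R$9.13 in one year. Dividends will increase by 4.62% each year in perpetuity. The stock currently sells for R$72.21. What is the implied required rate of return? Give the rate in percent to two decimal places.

17.26%

Rearranging the constant-growth DDM: r = D₁/P₀ + g.
r = 9.1300 / 72.21 + 0.0462 = 0.12644 + 0.0462 = 0.17264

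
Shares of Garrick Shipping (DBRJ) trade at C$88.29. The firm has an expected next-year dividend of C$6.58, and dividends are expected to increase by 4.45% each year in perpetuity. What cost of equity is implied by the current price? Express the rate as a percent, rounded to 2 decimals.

Rearranging the constant-growth DDM: r = D₁/P₀ + g.
r = 6.5800 / 88.29 + 0.0445 = 0.07453 + 0.0445 = 0.11903

11.90%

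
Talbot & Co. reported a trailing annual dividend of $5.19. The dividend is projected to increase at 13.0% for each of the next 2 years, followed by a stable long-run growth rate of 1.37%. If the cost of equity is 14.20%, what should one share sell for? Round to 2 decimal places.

$50.37

Two-stage DDM. Project D₁…D_2 at 0.13, terminal growth 0.0137, discount at r = 0.142.
D_1 = 5.8647
D_2 = 6.6271
Terminal value at t=2: TV = D_3/(r−g) = 6.7179/(0.142−0.0137) = 52.3609
P₀ = 5.8647/(1+0.142)^1 + 6.6271/(1+0.142)^2 + 52.3609/(1+0.142)^2 = 50.3660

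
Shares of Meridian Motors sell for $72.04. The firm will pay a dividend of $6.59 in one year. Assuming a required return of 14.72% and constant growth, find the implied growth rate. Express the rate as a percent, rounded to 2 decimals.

5.57%

From P₀ = D₁/(r − g), the implied growth is g = r − D₁/P₀.
g = 0.1472 − 6.59/72.04 = 0.1472 − 0.09148 = 0.05572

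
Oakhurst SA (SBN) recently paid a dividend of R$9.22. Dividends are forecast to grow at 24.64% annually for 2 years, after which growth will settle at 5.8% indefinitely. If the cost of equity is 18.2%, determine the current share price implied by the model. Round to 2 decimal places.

R$107.45

Two-stage DDM. Project D₁…D_2 at 0.2464, terminal growth 0.058, discount at r = 0.182.
D_1 = 11.4918
D_2 = 14.3234
Terminal value at t=2: TV = D_3/(r−g) = 15.1541/(0.182−0.058) = 122.2109
P₀ = 11.4918/(1+0.182)^1 + 14.3234/(1+0.182)^2 + 122.2109/(1+0.182)^2 = 107.4476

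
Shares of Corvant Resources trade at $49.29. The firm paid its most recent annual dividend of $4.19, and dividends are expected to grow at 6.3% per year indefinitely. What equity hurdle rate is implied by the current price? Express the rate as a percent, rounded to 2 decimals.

Rearranging the constant-growth DDM: r = D₁/P₀ + g.
D₁ = 4.19 × (1 + 0.063) = 4.4540.
r = 4.4540 / 49.29 + 0.063 = 0.09036 + 0.063 = 0.15336

15.34%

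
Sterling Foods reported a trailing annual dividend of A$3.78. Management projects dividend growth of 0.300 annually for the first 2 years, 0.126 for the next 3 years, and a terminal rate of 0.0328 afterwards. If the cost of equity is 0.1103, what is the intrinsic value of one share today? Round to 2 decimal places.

A$97.63

Three-stage DDM. Project D₁…D_5; terminal Gordon value at t=5 with g = 0.0328; discount at r = 0.1103.
D_1 = 4.9140
D_2 = 6.3882
D_3 = 7.1931
D_4 = 8.0994
D_5 = 9.1200
TV_5 = 9.4191/(0.1103−0.0328) = 121.5369
P₀ = Σ Dₜ/(1+r)ᵗ + TV_5/(1+r)^5 = 97.6265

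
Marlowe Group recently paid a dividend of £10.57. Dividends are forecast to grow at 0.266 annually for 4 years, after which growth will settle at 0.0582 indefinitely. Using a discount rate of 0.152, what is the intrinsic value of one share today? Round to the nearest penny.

Two-stage DDM. Project D₁…D_4 at 0.266, terminal growth 0.0582, discount at r = 0.152.
D_1 = 13.3816
D_2 = 16.9411
D_3 = 21.4475
D_4 = 27.1525
Terminal value at t=4: TV = D_5/(r−g) = 28.7328/(0.152−0.0582) = 306.3196
P₀ = 13.3816/(1+0.152)^1 + 16.9411/(1+0.152)^2 + 21.4475/(1+0.152)^3 + 27.1525/(1+0.152)^4 + 306.3196/(1+0.152)^4 = 227.7533

£227.75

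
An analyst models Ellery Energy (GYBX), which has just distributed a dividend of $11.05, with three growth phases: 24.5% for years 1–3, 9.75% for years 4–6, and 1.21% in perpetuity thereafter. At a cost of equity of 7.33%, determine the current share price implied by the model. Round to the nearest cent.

Three-stage DDM. Project D₁…D_6; terminal Gordon value at t=6 with g = 0.0121; discount at r = 0.0733.
D_1 = 13.7573
D_2 = 17.1278
D_3 = 21.3241
D_4 = 23.4032
D_5 = 25.6850
D_6 = 28.1893
TV_6 = 28.5304/(0.0733−0.0121) = 466.1825
P₀ = Σ Dₜ/(1+r)ᵗ + TV_6/(1+r)^6 = 403.9917

$403.99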